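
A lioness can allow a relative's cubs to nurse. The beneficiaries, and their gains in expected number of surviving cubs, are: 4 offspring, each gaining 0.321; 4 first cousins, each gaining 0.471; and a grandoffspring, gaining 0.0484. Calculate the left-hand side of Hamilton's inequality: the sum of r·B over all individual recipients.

0.8896

r to an offspring = 0.5 (one parent–offspring link: r = (1/2)^1 = 1/2).
r to a first cousin = 0.125 (first cousins share one grandparent pair — two paths of length 4: r = 2·(1/2)^4 = 1/8).
r to a grandoffspring = 1/4 (two parent–offspring links: r = (1/2)^2 = 1/4).
Summing one r·B term per recipient: 4·0.5·0.321 + 4·0.125·0.471 + 1·0.25·0.0484 = 0.8896.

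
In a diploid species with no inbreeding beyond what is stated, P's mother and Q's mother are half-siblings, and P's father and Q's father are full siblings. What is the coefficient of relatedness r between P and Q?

0.1875

Relatedness sums over independent paths through distinct common ancestors.
P and Q are related in two ways: half first cousins through their mothers (r = 1/16) and first cousins through their fathers (r = 1/8).
r = 1/16 + 1/8 = 0.1875.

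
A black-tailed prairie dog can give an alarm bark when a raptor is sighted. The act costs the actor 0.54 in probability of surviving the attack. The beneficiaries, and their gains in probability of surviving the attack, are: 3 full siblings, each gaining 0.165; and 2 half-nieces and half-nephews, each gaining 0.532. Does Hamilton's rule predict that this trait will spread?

No

Hamilton's rule: the trait is favored when the sum of r·B over every recipient exceeds the actor's cost C.
r to a full sibling = 0.5 (full sibs share both parents — two paths of length 2: r = 2·(1/2)^2 = 1/2).
r to a half-niece or half-nephew = 0.125 (half-aunt/uncle↔niece/nephew: one path of length 3: r = (1/2)^3 = 1/8).
Summing one r·B term per recipient: 3·0.5·0.165 + 2·0.125·0.532 = 0.3805.
0.3805 < 0.54: the indirect benefit is less than the cost.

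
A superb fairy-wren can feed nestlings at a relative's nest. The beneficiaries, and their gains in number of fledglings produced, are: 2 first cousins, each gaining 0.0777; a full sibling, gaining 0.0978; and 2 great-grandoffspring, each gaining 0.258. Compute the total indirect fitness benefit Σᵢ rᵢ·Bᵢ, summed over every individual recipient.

r to a first cousin = 0.125 (first cousins share one grandparent pair — two paths of length 4: r = 2·(1/2)^4 = 1/8).
r to a full sibling = 1/2 (full sibs share both parents — two paths of length 2: r = 2·(1/2)^2 = 1/2).
r to a great-grandoffspring = 0.125 (three parent–offspring links: r = (1/2)^3 = 1/8).
Summing one r·B term per recipient: 2·0.125·0.0777 + 1·0.5·0.0978 + 2·0.125·0.258 = 0.132825.

0.132825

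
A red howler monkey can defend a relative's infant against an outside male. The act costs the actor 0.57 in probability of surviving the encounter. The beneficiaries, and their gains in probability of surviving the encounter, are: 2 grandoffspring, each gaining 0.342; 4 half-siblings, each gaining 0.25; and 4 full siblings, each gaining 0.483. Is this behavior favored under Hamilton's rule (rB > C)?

Yes

Hamilton's rule: the trait is favored when the sum of r·B over every recipient exceeds the actor's cost C.
r to a grandoffspring = 0.25 (two parent–offspring links: r = (1/2)^2 = 1/4).
r to a half-sibling = 0.25 (half-sibs share one parent — one path of length 2: r = (1/2)^2 = 1/4).
r to a full sibling = 0.5 (full sibs share both parents — two paths of length 2: r = 2·(1/2)^2 = 1/2).
Summing one r·B term per recipient: 2·0.25·0.342 + 4·0.25·0.25 + 4·0.5·0.483 = 1.387.
1.387 > 0.57: the indirect benefit exceeds the cost.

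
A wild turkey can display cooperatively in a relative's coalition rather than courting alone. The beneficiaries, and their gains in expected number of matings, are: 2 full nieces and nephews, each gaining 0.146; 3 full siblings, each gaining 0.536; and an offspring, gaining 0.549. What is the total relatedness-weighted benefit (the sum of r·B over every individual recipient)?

1.1515

r to a full niece or nephew = 1/4 (full aunt/uncle↔niece/nephew: two paths of length 3 through the shared grandparent pair: r = 2·(1/2)^3 = 1/4).
r to a full sibling = 1/2 (full sibs share both parents — two paths of length 2: r = 2·(1/2)^2 = 1/2).
r to an offspring = 0.5 (one parent–offspring link: r = (1/2)^1 = 1/2).
Summing one r·B term per recipient: 2·0.25·0.146 + 3·0.5·0.536 + 1·0.5·0.549 = 1.1515.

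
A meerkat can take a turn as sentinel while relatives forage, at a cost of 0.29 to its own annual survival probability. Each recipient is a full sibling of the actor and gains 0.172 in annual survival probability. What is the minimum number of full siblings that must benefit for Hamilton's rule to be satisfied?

r to a full sibling = 0.5 (full sibs share both parents — two paths of length 2: r = 2·(1/2)^2 = 1/2).
Hamilton's rule: n·r·B > C  ⇒  n > C/(r·B) = 0.29/(0.5·0.172) = 3.372.
The smallest integer exceeding 3.372 is 4.

4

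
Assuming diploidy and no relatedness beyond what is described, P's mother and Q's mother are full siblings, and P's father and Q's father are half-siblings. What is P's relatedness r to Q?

0.1875

Relatedness sums over independent paths through distinct common ancestors.
P and Q are related in two ways: first cousins through their mothers (r = 1/8) and half first cousins through their fathers (r = 1/16).
r = 1/8 + 1/16 = 0.1875.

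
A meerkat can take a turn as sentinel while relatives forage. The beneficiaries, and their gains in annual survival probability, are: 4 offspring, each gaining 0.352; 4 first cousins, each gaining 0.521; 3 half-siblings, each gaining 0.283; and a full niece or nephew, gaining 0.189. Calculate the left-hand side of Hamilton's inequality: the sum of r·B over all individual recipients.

1.224

r to an offspring = 1/2 (one parent–offspring link: r = (1/2)^1 = 1/2).
r to a first cousin = 1/8 (first cousins share one grandparent pair — two paths of length 4: r = 2·(1/2)^4 = 1/8).
r to a half-sibling = 0.25 (half-sibs share one parent — one path of length 2: r = (1/2)^2 = 1/4).
r to a full niece or nephew = 1/4 (full aunt/uncle↔niece/nephew: two paths of length 3 through the shared grandparent pair: r = 2·(1/2)^3 = 1/4).
Summing one r·B term per recipient: 4·0.5·0.352 + 4·0.125·0.521 + 3·0.25·0.283 + 1·0.25·0.189 = 1.224.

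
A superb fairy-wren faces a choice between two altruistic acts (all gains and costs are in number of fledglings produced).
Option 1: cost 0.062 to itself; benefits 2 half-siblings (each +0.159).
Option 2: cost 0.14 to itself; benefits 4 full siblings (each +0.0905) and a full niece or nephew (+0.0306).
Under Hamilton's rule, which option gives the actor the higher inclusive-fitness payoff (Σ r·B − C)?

Option 1: r to a half-sibling = 0.25.
Option 1: Σ r·B − C = (2·0.25·0.159) − 0.062 = 0.0175.
Option 2: r to a full sibling = 0.5.
Option 2: r to a full niece or nephew = 0.25.
Option 2: Σ r·B − C = (4·0.5·0.0905 + 1·0.25·0.0306) − 0.14 = 0.04865.
Option 2 has the higher net inclusive-fitness payoff.

Option 2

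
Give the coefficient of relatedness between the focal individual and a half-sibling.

0.25

Each parent–offspring link contributes a factor of 1/2, and independent paths through distinct common ancestors add.
Half-sibs share one parent — one path of length 2: r = (1/2)^2 = 1/4.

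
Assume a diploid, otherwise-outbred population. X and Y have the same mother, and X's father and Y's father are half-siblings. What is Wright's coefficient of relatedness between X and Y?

0.3125

Relatedness sums over independent paths through distinct common ancestors.
X and Y are related in two ways: half-sibs through their shared mother (r = 1/4) and half first cousins through their fathers (r = 1/16).
r = 1/4 + 1/16 = 0.3125.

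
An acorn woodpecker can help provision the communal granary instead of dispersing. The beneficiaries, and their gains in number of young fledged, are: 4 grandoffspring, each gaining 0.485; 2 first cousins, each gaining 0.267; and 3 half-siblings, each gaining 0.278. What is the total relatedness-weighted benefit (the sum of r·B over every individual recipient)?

r to a grandoffspring = 0.25 (two parent–offspring links: r = (1/2)^2 = 1/4).
r to a first cousin = 0.125 (first cousins share one grandparent pair — two paths of length 4: r = 2·(1/2)^4 = 1/8).
r to a half-sibling = 1/4 (half-sibs share one parent — one path of length 2: r = (1/2)^2 = 1/4).
Summing one r·B term per recipient: 4·0.25·0.485 + 2·0.125·0.267 + 3·0.25·0.278 = 0.76025.

0.76025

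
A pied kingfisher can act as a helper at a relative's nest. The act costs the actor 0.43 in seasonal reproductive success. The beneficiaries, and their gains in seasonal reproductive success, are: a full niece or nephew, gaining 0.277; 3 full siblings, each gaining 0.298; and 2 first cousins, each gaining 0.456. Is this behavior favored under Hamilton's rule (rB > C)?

Yes

Hamilton's rule: the trait is favored when the sum of r·B over every recipient exceeds the actor's cost C.
r to a full niece or nephew = 1/4 (full aunt/uncle↔niece/nephew: two paths of length 3 through the shared grandparent pair: r = 2·(1/2)^3 = 1/4).
r to a full sibling = 0.5 (full sibs share both parents — two paths of length 2: r = 2·(1/2)^2 = 1/2).
r to a first cousin = 0.125 (first cousins share one grandparent pair — two paths of length 4: r = 2·(1/2)^4 = 1/8).
Summing one r·B term per recipient: 1·0.25·0.277 + 3·0.5·0.298 + 2·0.125·0.456 = 0.63025.
0.63025 > 0.43: the indirect benefit exceeds the cost.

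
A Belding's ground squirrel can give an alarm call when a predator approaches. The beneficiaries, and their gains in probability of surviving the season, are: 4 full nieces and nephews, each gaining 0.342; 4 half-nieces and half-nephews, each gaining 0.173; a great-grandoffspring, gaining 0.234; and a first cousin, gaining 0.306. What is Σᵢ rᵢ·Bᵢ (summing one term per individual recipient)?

r to a full niece or nephew = 1/4 (full aunt/uncle↔niece/nephew: two paths of length 3 through the shared grandparent pair: r = 2·(1/2)^3 = 1/4).
r to a half-niece or half-nephew = 1/8 (half-aunt/uncle↔niece/nephew: one path of length 3: r = (1/2)^3 = 1/8).
r to a great-grandoffspring = 0.125 (three parent–offspring links: r = (1/2)^3 = 1/8).
r to a first cousin = 1/8 (first cousins share one grandparent pair — two paths of length 4: r = 2·(1/2)^4 = 1/8).
Summing one r·B term per recipient: 4·0.25·0.342 + 4·0.125·0.173 + 1·0.125·0.234 + 1·0.125·0.306 = 0.496.

0.496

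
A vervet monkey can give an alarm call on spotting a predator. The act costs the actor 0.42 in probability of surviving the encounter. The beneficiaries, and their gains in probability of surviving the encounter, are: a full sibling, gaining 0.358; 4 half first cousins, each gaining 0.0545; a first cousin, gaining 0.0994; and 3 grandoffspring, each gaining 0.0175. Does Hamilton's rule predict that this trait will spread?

Hamilton's rule: the trait is favored when the sum of r·B over every recipient exceeds the actor's cost C.
r to a full sibling = 0.5 (full sibs share both parents — two paths of length 2: r = 2·(1/2)^2 = 1/2).
r to a half first cousin = 1/16 (half first cousins share one grandparent — one path of length 4: r = (1/2)^4 = 1/16).
r to a first cousin = 0.125 (first cousins share one grandparent pair — two paths of length 4: r = 2·(1/2)^4 = 1/8).
r to a grandoffspring = 0.25 (two parent–offspring links: r = (1/2)^2 = 1/4).
Summing one r·B term per recipient: 1·0.5·0.358 + 4·0.0625·0.0545 + 1·0.125·0.0994 + 3·0.25·0.0175 = 0.218175.
0.218175 < 0.42: the indirect benefit is less than the cost.

No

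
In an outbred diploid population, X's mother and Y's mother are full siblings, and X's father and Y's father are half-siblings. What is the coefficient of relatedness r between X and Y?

0.1875

Independent pedigree routes through distinct common ancestors add.
X and Y are related in two ways: first cousins through their mothers (r = 1/8) and half first cousins through their fathers (r = 1/16).
r = 1/8 + 1/16 = 0.1875.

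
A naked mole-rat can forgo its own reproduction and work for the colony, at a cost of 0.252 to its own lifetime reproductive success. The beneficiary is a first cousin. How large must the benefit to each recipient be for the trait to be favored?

2.016

r to a first cousin = 1/8 (first cousins share one grandparent pair — two paths of length 4: r = 2·(1/2)^4 = 1/8).
Hamilton's rule with n recipients of equal r: n·r·B > C, so B > C/(n·r) = 0.252/(1·0.125) = 2.016.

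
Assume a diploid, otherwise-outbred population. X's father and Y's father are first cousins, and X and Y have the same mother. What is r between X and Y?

0.28125

Independent pedigree routes through distinct common ancestors add.
X and Y are related in two ways: second cousins through their fathers (r = 1/32) and half-sibs through their shared mother (r = 1/4).
r = 1/32 + 1/4 = 0.28125.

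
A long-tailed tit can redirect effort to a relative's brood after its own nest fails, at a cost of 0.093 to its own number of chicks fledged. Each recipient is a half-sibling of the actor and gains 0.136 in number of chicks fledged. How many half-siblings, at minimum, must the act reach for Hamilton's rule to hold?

r to a half-sibling = 0.25 (half-sibs share one parent — one path of length 2: r = (1/2)^2 = 1/4).
Hamilton's rule: n·r·B > C  ⇒  n > C/(r·B) = 0.093/(0.25·0.136) = 2.735.
The smallest integer exceeding 2.735 is 3.

3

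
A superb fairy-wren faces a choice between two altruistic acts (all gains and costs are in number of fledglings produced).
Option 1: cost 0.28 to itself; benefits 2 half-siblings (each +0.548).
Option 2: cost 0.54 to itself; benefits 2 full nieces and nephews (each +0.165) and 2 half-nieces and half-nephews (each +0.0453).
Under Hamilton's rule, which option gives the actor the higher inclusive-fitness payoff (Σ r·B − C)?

Option 1

Option 1: r to a half-sibling = 0.25.
Option 1: Σ r·B − C = (2·0.25·0.548) − 0.28 = -0.006.
Option 2: r to a full niece or nephew = 0.25.
Option 2: r to a half-niece or half-nephew = 0.125.
Option 2: Σ r·B − C = (2·0.25·0.165 + 2·0.125·0.0453) − 0.54 = -0.446175.
Option 1 has the higher net inclusive-fitness payoff.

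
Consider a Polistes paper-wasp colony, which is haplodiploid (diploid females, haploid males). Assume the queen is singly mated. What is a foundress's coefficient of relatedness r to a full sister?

Haplodiploid full sisters inherit their father's entire haploid genome identically (contributing 1/2) and on average half of their mother's contribution (1/2 · 1/2 = 1/4); r = 1/2 + 1/4 = 3/4.

0.75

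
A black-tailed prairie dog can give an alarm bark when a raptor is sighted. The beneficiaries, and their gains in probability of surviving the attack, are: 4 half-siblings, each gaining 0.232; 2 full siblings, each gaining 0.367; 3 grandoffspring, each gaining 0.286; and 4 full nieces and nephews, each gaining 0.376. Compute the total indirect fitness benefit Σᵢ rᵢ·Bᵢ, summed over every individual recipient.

r to a half-sibling = 1/4 (half-sibs share one parent — one path of length 2: r = (1/2)^2 = 1/4).
r to a full sibling = 1/2 (full sibs share both parents — two paths of length 2: r = 2·(1/2)^2 = 1/2).
r to a grandoffspring = 1/4 (two parent–offspring links: r = (1/2)^2 = 1/4).
r to a full niece or nephew = 0.25 (full aunt/uncle↔niece/nephew: two paths of length 3 through the shared grandparent pair: r = 2·(1/2)^3 = 1/4).
Summing one r·B term per recipient: 4·0.25·0.232 + 2·0.5·0.367 + 3·0.25·0.286 + 4·0.25·0.376 = 1.1895.

1.1895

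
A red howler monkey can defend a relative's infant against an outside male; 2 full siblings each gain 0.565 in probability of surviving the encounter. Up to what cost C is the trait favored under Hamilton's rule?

0.565

r to a full sibling = 0.5 (full sibs share both parents — two paths of length 2: r = 2·(1/2)^2 = 1/2).
Hamilton's rule: n·r·B > C, so the trait is favored while C < n·r·B = 2·0.5·0.565 = 0.565.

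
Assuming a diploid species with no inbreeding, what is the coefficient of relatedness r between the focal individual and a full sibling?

0.5

Full sibs share both parents — two paths of length 2: r = 2·(1/2)^2 = 1/2.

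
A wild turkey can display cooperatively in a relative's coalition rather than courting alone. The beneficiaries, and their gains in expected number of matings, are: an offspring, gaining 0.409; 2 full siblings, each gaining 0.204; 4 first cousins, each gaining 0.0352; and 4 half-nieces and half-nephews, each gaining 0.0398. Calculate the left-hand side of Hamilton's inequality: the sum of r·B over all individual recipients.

r to an offspring = 0.5 (one parent–offspring link: r = (1/2)^1 = 1/2).
r to a full sibling = 0.5 (full sibs share both parents — two paths of length 2: r = 2·(1/2)^2 = 1/2).
r to a first cousin = 0.125 (first cousins share one grandparent pair — two paths of length 4: r = 2·(1/2)^4 = 1/8).
r to a half-niece or half-nephew = 1/8 (half-aunt/uncle↔niece/nephew: one path of length 3: r = (1/2)^3 = 1/8).
Summing one r·B term per recipient: 1·0.5·0.409 + 2·0.5·0.204 + 4·0.125·0.0352 + 4·0.125·0.0398 = 0.446.

0.446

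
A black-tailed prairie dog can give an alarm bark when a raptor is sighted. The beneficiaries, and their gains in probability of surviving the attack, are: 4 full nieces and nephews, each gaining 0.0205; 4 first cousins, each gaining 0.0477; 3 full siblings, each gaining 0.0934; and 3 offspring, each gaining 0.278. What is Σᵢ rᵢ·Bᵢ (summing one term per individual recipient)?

r to a full niece or nephew = 0.25 (full aunt/uncle↔niece/nephew: two paths of length 3 through the shared grandparent pair: r = 2·(1/2)^3 = 1/4).
r to a first cousin = 0.125 (first cousins share one grandparent pair — two paths of length 4: r = 2·(1/2)^4 = 1/8).
r to a full sibling = 0.5 (full sibs share both parents — two paths of length 2: r = 2·(1/2)^2 = 1/2).
r to an offspring = 0.5 (one parent–offspring link: r = (1/2)^1 = 1/2).
Summing one r·B term per recipient: 4·0.25·0.0205 + 4·0.125·0.0477 + 3·0.5·0.0934 + 3·0.5·0.278 = 0.60145.

0.60145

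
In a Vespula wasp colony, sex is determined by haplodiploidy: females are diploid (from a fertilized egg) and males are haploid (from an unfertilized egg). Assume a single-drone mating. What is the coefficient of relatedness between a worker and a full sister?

Haplodiploid full sisters inherit their father's entire haploid genome identically (contributing 1/2) and on average half of their mother's contribution (1/2 · 1/2 = 1/4); r = 1/2 + 1/4 = 3/4.

0.75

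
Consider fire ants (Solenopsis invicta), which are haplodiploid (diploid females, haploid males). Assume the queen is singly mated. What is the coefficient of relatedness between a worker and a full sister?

Haplodiploid full sisters inherit their father's entire haploid genome identically (contributing 1/2) and on average half of their mother's contribution (1/2 · 1/2 = 1/4); r = 1/2 + 1/4 = 3/4.

0.75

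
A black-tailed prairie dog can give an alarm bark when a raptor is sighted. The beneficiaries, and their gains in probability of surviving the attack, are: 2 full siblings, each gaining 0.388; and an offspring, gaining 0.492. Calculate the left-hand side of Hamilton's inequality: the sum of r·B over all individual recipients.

0.634

r to a full sibling = 0.5 (full sibs share both parents — two paths of length 2: r = 2·(1/2)^2 = 1/2).
r to an offspring = 0.5 (one parent–offspring link: r = (1/2)^1 = 1/2).
Summing one r·B term per recipient: 2·0.5·0.388 + 1·0.5·0.492 = 0.634.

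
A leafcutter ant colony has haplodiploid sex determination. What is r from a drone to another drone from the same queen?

0.5

Haploid brothers each carry a random half of the queen's diploid genome, so on average they share half: r = 1/2.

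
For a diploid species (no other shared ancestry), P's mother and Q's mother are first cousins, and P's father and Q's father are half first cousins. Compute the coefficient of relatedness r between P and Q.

With two independent routes of shared ancestry, r is the sum of the two contributions.
P and Q are related in two ways: second cousins through their mothers (r = 1/32) and half second cousins through their fathers (r = 1/64).
r = 1/32 + 1/64 = 0.046875.

0.046875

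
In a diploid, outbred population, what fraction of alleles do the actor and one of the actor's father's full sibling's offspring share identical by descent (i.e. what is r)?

Each parent–offspring link contributes a factor of 1/2, and independent paths through distinct common ancestors add.
First cousins share one grandparent pair — two paths of length 4: r = 2·(1/2)^4 = 1/8.

0.125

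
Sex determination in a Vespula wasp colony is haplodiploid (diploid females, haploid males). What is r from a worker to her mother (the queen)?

One meiotic link between diploid queen and diploid daughter: r = 1/2.

0.5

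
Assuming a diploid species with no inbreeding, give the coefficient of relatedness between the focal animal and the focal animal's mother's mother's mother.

0.125

Each parent–offspring link contributes a factor of 1/2, and independent paths through distinct common ancestors add.
Three parent–offspring links: r = (1/2)^3 = 1/8.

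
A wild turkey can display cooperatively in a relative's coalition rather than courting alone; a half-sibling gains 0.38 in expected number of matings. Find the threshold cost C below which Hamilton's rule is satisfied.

0.095

r to a half-sibling = 1/4 (half-sibs share one parent — one path of length 2: r = (1/2)^2 = 1/4).
Hamilton's rule: n·r·B > C, so the trait is favored while C < n·r·B = 1·0.25·0.38 = 0.095.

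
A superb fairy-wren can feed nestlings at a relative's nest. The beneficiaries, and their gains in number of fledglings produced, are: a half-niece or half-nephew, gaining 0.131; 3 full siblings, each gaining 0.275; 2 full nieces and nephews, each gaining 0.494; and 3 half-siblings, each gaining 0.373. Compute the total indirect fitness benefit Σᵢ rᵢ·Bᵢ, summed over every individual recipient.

r to a half-niece or half-nephew = 1/8 (half-aunt/uncle↔niece/nephew: one path of length 3: r = (1/2)^3 = 1/8).
r to a full sibling = 1/2 (full sibs share both parents — two paths of length 2: r = 2·(1/2)^2 = 1/2).
r to a full niece or nephew = 1/4 (full aunt/uncle↔niece/nephew: two paths of length 3 through the shared grandparent pair: r = 2·(1/2)^3 = 1/4).
r to a half-sibling = 0.25 (half-sibs share one parent — one path of length 2: r = (1/2)^2 = 1/4).
Summing one r·B term per recipient: 1·0.125·0.131 + 3·0.5·0.275 + 2·0.25·0.494 + 3·0.25·0.373 = 0.955625.

0.955625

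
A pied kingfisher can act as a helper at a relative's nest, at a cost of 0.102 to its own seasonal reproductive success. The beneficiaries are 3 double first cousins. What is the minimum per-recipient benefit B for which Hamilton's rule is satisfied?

0.136

r to a double first cousin = 0.25 (double first cousins share both grandparent pairs — four paths of length 4: r = 4·(1/2)^4 = 1/4).
Hamilton's rule with n recipients of equal r: n·r·B > C, so B > C/(n·r) = 0.102/(3·0.25) = 0.136.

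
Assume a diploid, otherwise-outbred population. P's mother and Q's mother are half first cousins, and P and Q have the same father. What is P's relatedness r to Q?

Relatedness sums over independent paths through distinct common ancestors.
P and Q are related in two ways: half second cousins through their mothers (r = 1/64) and half-sibs through their shared father (r = 1/4).
r = 1/64 + 1/4 = 17/64 = 0.265625.

0.265625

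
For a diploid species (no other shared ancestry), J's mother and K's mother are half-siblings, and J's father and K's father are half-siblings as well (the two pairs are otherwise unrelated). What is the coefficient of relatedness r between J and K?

Wright's path rule: contributions from independent ancestry routes add.
J and K are related in two ways: half first cousins through their mothers (r = 1/16) and half first cousins through their fathers (r = 1/16).
r = 1/16 + 1/16 = 0.125.

0.125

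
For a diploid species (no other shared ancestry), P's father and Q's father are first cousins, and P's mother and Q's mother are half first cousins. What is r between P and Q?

Relatedness sums over independent paths through distinct common ancestors.
P and Q are related in two ways: second cousins through their fathers (r = 1/32) and half second cousins through their mothers (r = 1/64).
r = 1/32 + 1/64 = 0.046875.

0.046875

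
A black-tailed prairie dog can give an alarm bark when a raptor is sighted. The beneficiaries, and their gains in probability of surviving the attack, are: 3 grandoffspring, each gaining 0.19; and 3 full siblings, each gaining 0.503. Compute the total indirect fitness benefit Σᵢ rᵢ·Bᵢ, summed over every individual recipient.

0.897

r to a grandoffspring = 1/4 (two parent–offspring links: r = (1/2)^2 = 1/4).
r to a full sibling = 0.5 (full sibs share both parents — two paths of length 2: r = 2·(1/2)^2 = 1/2).
Summing one r·B term per recipient: 3·0.25·0.19 + 3·0.5·0.503 = 0.897.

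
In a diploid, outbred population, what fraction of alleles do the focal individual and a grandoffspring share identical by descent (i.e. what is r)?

Each parent–offspring link contributes a factor of 1/2, and independent paths through distinct common ancestors add.
Two parent–offspring links: r = (1/2)^2 = 1/4.

0.25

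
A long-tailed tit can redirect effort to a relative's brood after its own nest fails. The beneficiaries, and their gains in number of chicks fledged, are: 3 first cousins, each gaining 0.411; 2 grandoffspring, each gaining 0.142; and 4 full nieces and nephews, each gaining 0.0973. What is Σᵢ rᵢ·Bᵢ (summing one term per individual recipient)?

0.322425

r to a first cousin = 1/8 (first cousins share one grandparent pair — two paths of length 4: r = 2·(1/2)^4 = 1/8).
r to a grandoffspring = 0.25 (two parent–offspring links: r = (1/2)^2 = 1/4).
r to a full niece or nephew = 1/4 (full aunt/uncle↔niece/nephew: two paths of length 3 through the shared grandparent pair: r = 2·(1/2)^3 = 1/4).
Summing one r·B term per recipient: 3·0.125·0.411 + 2·0.25·0.142 + 4·0.25·0.0973 = 0.322425.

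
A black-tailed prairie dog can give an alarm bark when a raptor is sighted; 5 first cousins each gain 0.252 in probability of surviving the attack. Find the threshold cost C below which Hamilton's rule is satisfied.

0.1575

r to a first cousin = 0.125 (first cousins share one grandparent pair — two paths of length 4: r = 2·(1/2)^4 = 1/8).
Hamilton's rule: n·r·B > C, so the trait is favored while C < n·r·B = 5·0.125·0.252 = 0.1575.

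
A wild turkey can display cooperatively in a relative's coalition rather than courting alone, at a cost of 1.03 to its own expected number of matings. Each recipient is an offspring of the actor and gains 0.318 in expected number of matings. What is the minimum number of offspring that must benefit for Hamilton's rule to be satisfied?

7

r to an offspring = 1/2 (one parent–offspring link: r = (1/2)^1 = 1/2).
Hamilton's rule: n·r·B > C  ⇒  n > C/(r·B) = 1.03/(0.5·0.318) = 6.478.
The smallest integer exceeding 6.478 is 7.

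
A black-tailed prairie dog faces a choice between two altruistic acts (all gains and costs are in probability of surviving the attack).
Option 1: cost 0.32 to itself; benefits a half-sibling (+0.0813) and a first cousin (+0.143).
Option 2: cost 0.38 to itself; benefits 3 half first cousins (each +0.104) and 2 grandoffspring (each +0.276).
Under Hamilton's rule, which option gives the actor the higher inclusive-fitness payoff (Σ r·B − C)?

Option 1: r to a half-sibling = 0.25.
Option 1: r to a first cousin = 0.125.
Option 1: Σ r·B − C = (1·0.25·0.0813 + 1·0.125·0.143) − 0.32 = -0.2818.
Option 2: r to a half first cousin = 0.0625.
Option 2: r to a grandoffspring = 0.25.
Option 2: Σ r·B − C = (3·0.0625·0.104 + 2·0.25·0.276) − 0.38 = -0.2225.
Option 2 has the higher net inclusive-fitness payoff.

Option 2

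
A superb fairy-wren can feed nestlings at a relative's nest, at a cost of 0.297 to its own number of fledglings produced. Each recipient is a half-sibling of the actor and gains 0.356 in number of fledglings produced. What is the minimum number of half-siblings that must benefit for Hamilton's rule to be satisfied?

4

r to a half-sibling = 1/4 (half-sibs share one parent — one path of length 2: r = (1/2)^2 = 1/4).
Hamilton's rule: n·r·B > C  ⇒  n > C/(r·B) = 0.297/(0.25·0.356) = 3.337.
The smallest integer exceeding 3.337 is 4.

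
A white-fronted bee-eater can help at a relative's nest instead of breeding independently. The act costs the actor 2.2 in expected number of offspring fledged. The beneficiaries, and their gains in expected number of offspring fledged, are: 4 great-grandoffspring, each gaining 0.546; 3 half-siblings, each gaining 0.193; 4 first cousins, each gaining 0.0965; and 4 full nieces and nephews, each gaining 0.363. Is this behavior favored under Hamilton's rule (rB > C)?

No

Hamilton's rule: the trait is favored when the sum of r·B over every recipient exceeds the actor's cost C.
r to a great-grandoffspring = 1/8 (three parent–offspring links: r = (1/2)^3 = 1/8).
r to a half-sibling = 1/4 (half-sibs share one parent — one path of length 2: r = (1/2)^2 = 1/4).
r to a first cousin = 1/8 (first cousins share one grandparent pair — two paths of length 4: r = 2·(1/2)^4 = 1/8).
r to a full niece or nephew = 1/4 (full aunt/uncle↔niece/nephew: two paths of length 3 through the shared grandparent pair: r = 2·(1/2)^3 = 1/4).
Summing one r·B term per recipient: 4·0.125·0.546 + 3·0.25·0.193 + 4·0.125·0.0965 + 4·0.25·0.363 = 0.829.
0.829 < 2.2: the indirect benefit is less than the cost.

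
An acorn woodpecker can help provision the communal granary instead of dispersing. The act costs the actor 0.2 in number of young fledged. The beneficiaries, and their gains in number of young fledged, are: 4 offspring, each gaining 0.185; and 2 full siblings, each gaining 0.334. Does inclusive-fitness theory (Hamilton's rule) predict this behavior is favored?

Hamilton's rule: the trait is favored when the sum of r·B over every recipient exceeds the actor's cost C.
r to an offspring = 1/2 (one parent–offspring link: r = (1/2)^1 = 1/2).
r to a full sibling = 0.5 (full sibs share both parents — two paths of length 2: r = 2·(1/2)^2 = 1/2).
Summing one r·B term per recipient: 4·0.5·0.185 + 2·0.5·0.334 = 0.704.
0.704 > 0.2: the indirect benefit exceeds the cost.

Yes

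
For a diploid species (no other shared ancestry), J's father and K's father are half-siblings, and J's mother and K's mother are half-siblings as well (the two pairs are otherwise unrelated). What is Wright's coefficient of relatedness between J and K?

With two independent routes of shared ancestry, r is the sum of the two contributions.
J and K are related in two ways: half first cousins through their fathers (r = 1/16) and half first cousins through their mothers (r = 1/16).
r = 1/16 + 1/16 = 0.125.

0.125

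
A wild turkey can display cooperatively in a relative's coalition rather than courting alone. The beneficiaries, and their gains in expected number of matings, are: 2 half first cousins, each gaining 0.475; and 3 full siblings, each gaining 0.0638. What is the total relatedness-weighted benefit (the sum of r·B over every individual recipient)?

r to a half first cousin = 0.0625 (half first cousins share one grandparent — one path of length 4: r = (1/2)^4 = 1/16).
r to a full sibling = 0.5 (full sibs share both parents — two paths of length 2: r = 2·(1/2)^2 = 1/2).
Summing one r·B term per recipient: 2·0.0625·0.475 + 3·0.5·0.0638 = 0.155075.

0.155075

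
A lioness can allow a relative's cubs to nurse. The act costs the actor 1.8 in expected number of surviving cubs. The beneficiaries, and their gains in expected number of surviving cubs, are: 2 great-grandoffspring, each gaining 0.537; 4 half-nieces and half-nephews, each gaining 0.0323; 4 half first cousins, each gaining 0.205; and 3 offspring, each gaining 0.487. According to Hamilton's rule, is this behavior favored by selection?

No

Hamilton's rule: the trait is favored when the sum of r·B over every recipient exceeds the actor's cost C.
r to a great-grandoffspring = 0.125 (three parent–offspring links: r = (1/2)^3 = 1/8).
r to a half-niece or half-nephew = 1/8 (half-aunt/uncle↔niece/nephew: one path of length 3: r = (1/2)^3 = 1/8).
r to a half first cousin = 0.0625 (half first cousins share one grandparent — one path of length 4: r = (1/2)^4 = 1/16).
r to an offspring = 0.5 (one parent–offspring link: r = (1/2)^1 = 1/2).
Summing one r·B term per recipient: 2·0.125·0.537 + 4·0.125·0.0323 + 4·0.0625·0.205 + 3·0.5·0.487 = 0.93215.
0.93215 < 1.8: the indirect benefit is less than the cost.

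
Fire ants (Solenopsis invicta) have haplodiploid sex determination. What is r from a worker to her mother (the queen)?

One meiotic link between diploid queen and diploid daughter: r = 1/2.

0.5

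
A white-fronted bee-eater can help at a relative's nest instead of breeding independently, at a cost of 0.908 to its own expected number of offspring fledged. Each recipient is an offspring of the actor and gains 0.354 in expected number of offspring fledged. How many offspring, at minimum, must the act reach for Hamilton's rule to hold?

6

r to an offspring = 0.5 (one parent–offspring link: r = (1/2)^1 = 1/2).
Hamilton's rule: n·r·B > C  ⇒  n > C/(r·B) = 0.908/(0.5·0.354) = 5.13.
The smallest integer exceeding 5.13 is 6.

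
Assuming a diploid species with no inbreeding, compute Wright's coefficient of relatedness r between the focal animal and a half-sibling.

0.25

Each parent–offspring link contributes a factor of 1/2, and independent paths through distinct common ancestors add.
Half-sibs share one parent — one path of length 2: r = (1/2)^2 = 1/4.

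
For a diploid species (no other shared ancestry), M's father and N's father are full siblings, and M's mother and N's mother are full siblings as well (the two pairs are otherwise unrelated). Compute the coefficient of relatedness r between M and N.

With two independent routes of shared ancestry, r is the sum of the two contributions.
M and N are related in two ways: first cousins through their fathers (r = 1/8) and first cousins through their mothers (r = 1/8) — i.e. double first cousins.
r = 1/8 + 1/8 = 0.25.

0.25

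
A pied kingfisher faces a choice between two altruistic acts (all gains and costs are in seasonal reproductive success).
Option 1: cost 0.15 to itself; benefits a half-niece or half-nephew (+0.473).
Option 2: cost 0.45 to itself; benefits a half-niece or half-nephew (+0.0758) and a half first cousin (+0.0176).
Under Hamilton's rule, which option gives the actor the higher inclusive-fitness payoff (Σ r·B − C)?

Option 1: r to a half-niece or half-nephew = 0.125.
Option 1: Σ r·B − C = (1·0.125·0.473) − 0.15 = -0.090875.
Option 2: r to a half-niece or half-nephew = 0.125.
Option 2: r to a half first cousin = 0.0625.
Option 2: Σ r·B − C = (1·0.125·0.0758 + 1·0.0625·0.0176) − 0.45 = -0.439425.
Option 1 has the higher net inclusive-fitness payoff.

Option 1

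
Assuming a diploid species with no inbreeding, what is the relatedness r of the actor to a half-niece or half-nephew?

0.125

Half-aunt/uncle↔niece/nephew: one path of length 3: r = (1/2)^3 = 1/8.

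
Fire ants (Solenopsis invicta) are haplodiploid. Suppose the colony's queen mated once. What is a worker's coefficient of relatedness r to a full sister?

Haplodiploid full sisters inherit their father's entire haploid genome identically (contributing 1/2) and on average half of their mother's contribution (1/2 · 1/2 = 1/4); r = 1/2 + 1/4 = 3/4.

0.75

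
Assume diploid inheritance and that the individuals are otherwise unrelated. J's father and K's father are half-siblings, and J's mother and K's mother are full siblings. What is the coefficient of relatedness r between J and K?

0.1875

Independent pedigree routes through distinct common ancestors add.
J and K are related in two ways: half first cousins through their fathers (r = 1/16) and first cousins through their mothers (r = 1/8).
r = 1/16 + 1/8 = 0.1875.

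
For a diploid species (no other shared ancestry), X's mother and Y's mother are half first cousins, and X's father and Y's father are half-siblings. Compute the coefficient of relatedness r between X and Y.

0.078125

Independent pedigree routes through distinct common ancestors add.
X and Y are related in two ways: half second cousins through their mothers (r = 1/64) and half first cousins through their fathers (r = 1/16).
r = 1/64 + 1/16 = 0.078125.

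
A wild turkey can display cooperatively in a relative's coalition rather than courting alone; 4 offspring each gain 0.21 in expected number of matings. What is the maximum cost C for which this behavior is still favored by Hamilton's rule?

0.42

r to an offspring = 1/2 (one parent–offspring link: r = (1/2)^1 = 1/2).
Hamilton's rule: n·r·B > C, so the trait is favored while C < n·r·B = 4·0.5·0.21 = 0.42.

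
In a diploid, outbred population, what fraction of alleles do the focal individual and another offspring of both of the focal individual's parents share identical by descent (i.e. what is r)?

Each parent–offspring link contributes a factor of 1/2, and independent paths through distinct common ancestors add.
Full sibs share both parents — two paths of length 2: r = 2·(1/2)^2 = 1/2.

0.5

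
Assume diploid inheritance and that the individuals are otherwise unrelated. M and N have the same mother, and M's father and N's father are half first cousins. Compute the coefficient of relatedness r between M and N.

Relatedness sums over independent paths through distinct common ancestors.
M and N are related in two ways: half-sibs through their shared mother (r = 1/4) and half second cousins through their fathers (r = 1/64).
r = 1/4 + 1/64 = 17/64 = 0.265625.

0.265625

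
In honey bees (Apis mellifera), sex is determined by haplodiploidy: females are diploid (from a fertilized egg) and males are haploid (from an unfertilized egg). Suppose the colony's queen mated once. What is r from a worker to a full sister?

Haplodiploid full sisters inherit their father's entire haploid genome identically (contributing 1/2) and on average half of their mother's contribution (1/2 · 1/2 = 1/4); r = 1/2 + 1/4 = 3/4.

0.75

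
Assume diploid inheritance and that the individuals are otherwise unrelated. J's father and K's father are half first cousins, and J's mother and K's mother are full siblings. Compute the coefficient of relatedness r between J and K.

With two independent routes of shared ancestry, r is the sum of the two contributions.
J and K are related in two ways: half second cousins through their fathers (r = 1/64) and first cousins through their mothers (r = 1/8).
r = 1/64 + 1/8 = 0.140625.

0.140625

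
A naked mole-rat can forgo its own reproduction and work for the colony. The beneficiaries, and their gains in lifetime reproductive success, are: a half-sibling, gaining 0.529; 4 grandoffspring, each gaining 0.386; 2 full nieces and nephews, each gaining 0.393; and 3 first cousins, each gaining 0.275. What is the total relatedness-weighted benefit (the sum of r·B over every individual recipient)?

0.817875

r to a half-sibling = 1/4 (half-sibs share one parent — one path of length 2: r = (1/2)^2 = 1/4).
r to a grandoffspring = 0.25 (two parent–offspring links: r = (1/2)^2 = 1/4).
r to a full niece or nephew = 1/4 (full aunt/uncle↔niece/nephew: two paths of length 3 through the shared grandparent pair: r = 2·(1/2)^3 = 1/4).
r to a first cousin = 1/8 (first cousins share one grandparent pair — two paths of length 4: r = 2·(1/2)^4 = 1/8).
Summing one r·B term per recipient: 1·0.25·0.529 + 4·0.25·0.386 + 2·0.25·0.393 + 3·0.125·0.275 = 0.817875.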